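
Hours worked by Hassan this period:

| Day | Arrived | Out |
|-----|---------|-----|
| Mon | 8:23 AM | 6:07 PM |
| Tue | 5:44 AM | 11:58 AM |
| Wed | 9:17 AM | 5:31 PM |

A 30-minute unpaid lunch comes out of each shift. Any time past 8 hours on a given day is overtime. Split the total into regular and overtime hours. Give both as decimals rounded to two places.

Regular 21.47 hours, overtime 1.23 hours

Mon: 8:23 AM–6:07 PM = 9 h 44 min; less 30 min break → 9 h 14 min
Tue: 5:44 AM–11:58 AM = 6 h 14 min; less 30 min break → 5 h 44 min
Wed: 9:17 AM–5:31 PM = 8 h 14 min; less 30 min break → 7 h 44 min
Mon reg 8 h 0 min / OT 1 h 14 min; Tue reg 5 h 44 min / OT 0 h 0 min; Wed reg 7 h 44 min / OT 0 h 0 min.
Totals: regular 21 h 28 min, overtime 1 h 14 min.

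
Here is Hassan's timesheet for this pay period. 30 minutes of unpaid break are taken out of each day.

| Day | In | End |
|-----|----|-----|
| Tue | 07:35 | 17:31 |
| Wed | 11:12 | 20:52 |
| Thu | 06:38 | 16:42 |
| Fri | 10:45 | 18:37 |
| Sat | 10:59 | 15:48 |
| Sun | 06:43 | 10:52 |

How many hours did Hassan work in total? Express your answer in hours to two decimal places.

Tue: 07:35–17:31 = 9 h 56 min; less 30 min break → 9 h 26 min
Wed: 11:12–20:52 = 9 h 40 min; less 30 min break → 9 h 10 min
Thu: 06:38–16:42 = 10 h 4 min; less 30 min break → 9 h 34 min
Fri: 10:45–18:37 = 7 h 52 min; less 30 min break → 7 h 22 min
Sat: 10:59–15:48 = 4 h 49 min; less 30 min break → 4 h 19 min
Sun: 06:43–10:52 = 4 h 9 min; less 30 min break → 3 h 39 min
Total: 9 h 26 min + 9 h 10 min + 9 h 34 min + 7 h 22 min + 4 h 19 min + 3 h 39 min = 43 h 30 min.

43.50 hours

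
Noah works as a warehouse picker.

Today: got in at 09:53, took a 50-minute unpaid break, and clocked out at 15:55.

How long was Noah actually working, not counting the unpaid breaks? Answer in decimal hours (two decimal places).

5.20 hours

Today: 09:53–15:55 = 6 h 2 min; less 50 min break → 5 h 12 min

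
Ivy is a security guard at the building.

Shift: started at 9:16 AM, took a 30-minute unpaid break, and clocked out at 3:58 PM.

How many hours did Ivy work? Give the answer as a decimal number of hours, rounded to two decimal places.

6.20 hours

Shift: 9:16 AM–3:58 PM = 6 h 42 min; less 30 min break → 6 h 12 min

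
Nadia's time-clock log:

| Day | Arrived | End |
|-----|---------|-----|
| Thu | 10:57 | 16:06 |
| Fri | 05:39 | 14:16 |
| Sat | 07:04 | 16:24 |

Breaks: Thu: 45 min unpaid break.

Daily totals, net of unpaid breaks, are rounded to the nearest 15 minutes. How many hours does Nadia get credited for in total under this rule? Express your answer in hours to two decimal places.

Thu: 10:57–16:06 = 5 h 9 min − 45 min = 4 h 24 min → rounds to 4 h 30 min
Fri: 05:39–14:16 = 8 h 37 min → rounds to 8 h 30 min
Sat: 07:04–16:24 = 9 h 20 min → rounds to 9 h 15 min
Total credited: 22 h 15 min.

22.25 hours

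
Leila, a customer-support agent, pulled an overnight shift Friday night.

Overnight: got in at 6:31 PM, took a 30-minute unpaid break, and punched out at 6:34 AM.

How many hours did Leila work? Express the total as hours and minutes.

11 h 33 min

Overnight: 6:31 PM → midnight = 5 h 29 min; midnight → 6:34 AM = 6 h 34 min; span 12 h 3 min; less 30 min break → 11 h 33 min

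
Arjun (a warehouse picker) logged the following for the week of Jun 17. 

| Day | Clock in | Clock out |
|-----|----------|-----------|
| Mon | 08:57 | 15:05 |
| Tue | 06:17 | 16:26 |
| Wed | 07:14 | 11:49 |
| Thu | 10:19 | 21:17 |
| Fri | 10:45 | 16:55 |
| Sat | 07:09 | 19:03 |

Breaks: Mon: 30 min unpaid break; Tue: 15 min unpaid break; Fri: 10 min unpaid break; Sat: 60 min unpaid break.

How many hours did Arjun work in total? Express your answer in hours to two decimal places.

47.98 hours

Mon: 08:57–15:05 = 6 h 8 min; less 30 min break → 5 h 38 min
Tue: 06:17–16:26 = 10 h 9 min; less 15 min break → 9 h 54 min
Wed: 07:14–11:49 = 4 h 35 min
Thu: 10:19–21:17 = 10 h 58 min
Fri: 10:45–16:55 = 6 h 10 min; less 10 min break → 6 h 0 min
Sat: 07:09–19:03 = 11 h 54 min; less 60 min break → 10 h 54 min
Total: 5 h 38 min + 9 h 54 min + 4 h 35 min + 10 h 58 min + 6 h 0 min + 10 h 54 min = 47 h 59 min.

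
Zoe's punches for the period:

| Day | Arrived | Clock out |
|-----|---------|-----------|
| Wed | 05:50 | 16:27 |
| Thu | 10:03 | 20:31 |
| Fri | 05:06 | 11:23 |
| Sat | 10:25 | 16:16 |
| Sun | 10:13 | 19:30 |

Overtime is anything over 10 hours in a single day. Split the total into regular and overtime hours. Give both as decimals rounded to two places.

Regular 41.42 hours, overtime 1.08 hours

Wed: 05:50–16:27 = 10 h 37 min
Thu: 10:03–20:31 = 10 h 28 min
Fri: 05:06–11:23 = 6 h 17 min
Sat: 10:25–16:16 = 5 h 51 min
Sun: 10:13–19:30 = 9 h 17 min
Wed reg 10 h 0 min / OT 0 h 37 min; Thu reg 10 h 0 min / OT 0 h 28 min; Fri reg 6 h 17 min / OT 0 h 0 min; Sat reg 5 h 51 min / OT 0 h 0 min; Sun reg 9 h 17 min / OT 0 h 0 min.
Totals: regular 41 h 25 min, overtime 1 h 5 min.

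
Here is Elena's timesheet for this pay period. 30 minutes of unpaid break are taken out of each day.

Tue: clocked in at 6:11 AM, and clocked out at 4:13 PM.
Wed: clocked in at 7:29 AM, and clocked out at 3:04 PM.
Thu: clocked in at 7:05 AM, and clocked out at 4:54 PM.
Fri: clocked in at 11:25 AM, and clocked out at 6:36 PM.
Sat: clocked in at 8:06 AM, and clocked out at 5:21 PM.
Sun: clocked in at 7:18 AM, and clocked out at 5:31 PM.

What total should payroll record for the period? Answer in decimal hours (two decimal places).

Tue: 6:11 AM–4:13 PM = 10 h 2 min; less 30 min break → 9 h 32 min
Wed: 7:29 AM–3:04 PM = 7 h 35 min; less 30 min break → 7 h 5 min
Thu: 7:05 AM–4:54 PM = 9 h 49 min; less 30 min break → 9 h 19 min
Fri: 11:25 AM–6:36 PM = 7 h 11 min; less 30 min break → 6 h 41 min
Sat: 8:06 AM–5:21 PM = 9 h 15 min; less 30 min break → 8 h 45 min
Sun: 7:18 AM–5:31 PM = 10 h 13 min; less 30 min break → 9 h 43 min
Total: 9 h 32 min + 7 h 5 min + 9 h 19 min + 6 h 41 min + 8 h 45 min + 9 h 43 min = 51 h 5 min.

51.08 hours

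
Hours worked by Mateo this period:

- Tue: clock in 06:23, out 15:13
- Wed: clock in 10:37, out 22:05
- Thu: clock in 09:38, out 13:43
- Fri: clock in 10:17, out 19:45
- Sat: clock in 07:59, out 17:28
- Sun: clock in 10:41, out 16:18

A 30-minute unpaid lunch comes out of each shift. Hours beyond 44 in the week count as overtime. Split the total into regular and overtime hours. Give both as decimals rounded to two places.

Regular 44.00 hours, overtime 1.95 hours

Tue: 06:23–15:13 = 8 h 50 min; less 30 min break → 8 h 20 min
Wed: 10:37–22:05 = 11 h 28 min; less 30 min break → 10 h 58 min
Thu: 09:38–13:43 = 4 h 5 min; less 30 min break → 3 h 35 min
Fri: 10:17–19:45 = 9 h 28 min; less 30 min break → 8 h 58 min
Sat: 07:59–17:28 = 9 h 29 min; less 30 min break → 8 h 59 min
Sun: 10:41–16:18 = 5 h 37 min; less 30 min break → 5 h 7 min
Total worked: 45 h 57 min = 45.95 h.
Threshold 44 h → overtime 1 h 57 min, regular 44 h 0 min.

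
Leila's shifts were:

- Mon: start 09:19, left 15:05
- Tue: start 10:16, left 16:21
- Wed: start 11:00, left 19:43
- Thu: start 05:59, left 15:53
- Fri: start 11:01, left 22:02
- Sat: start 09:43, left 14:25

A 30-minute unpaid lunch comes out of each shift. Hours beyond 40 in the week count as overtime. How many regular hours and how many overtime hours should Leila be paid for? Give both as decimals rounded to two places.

Regular 40.00 hours, overtime 3.18 hours

Mon: 09:19–15:05 = 5 h 46 min; less 30 min break → 5 h 16 min
Tue: 10:16–16:21 = 6 h 5 min; less 30 min break → 5 h 35 min
Wed: 11:00–19:43 = 8 h 43 min; less 30 min break → 8 h 13 min
Thu: 05:59–15:53 = 9 h 54 min; less 30 min break → 9 h 24 min
Fri: 11:01–22:02 = 11 h 1 min; less 30 min break → 10 h 31 min
Sat: 09:43–14:25 = 4 h 42 min; less 30 min break → 4 h 12 min
Total worked: 43 h 11 min = 43.18 h.
Threshold 40 h → overtime 3 h 11 min, regular 40 h 0 min.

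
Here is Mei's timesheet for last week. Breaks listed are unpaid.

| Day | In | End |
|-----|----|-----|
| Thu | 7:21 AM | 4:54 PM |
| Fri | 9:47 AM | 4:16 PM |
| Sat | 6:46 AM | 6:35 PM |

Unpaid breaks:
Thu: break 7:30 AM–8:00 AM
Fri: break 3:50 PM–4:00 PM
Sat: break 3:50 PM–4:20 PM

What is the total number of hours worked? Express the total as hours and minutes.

26 h 41 min

Thu: 7:21 AM–4:54 PM = 9 h 33 min; less 30 min break → 9 h 3 min
Fri: 9:47 AM–4:16 PM = 6 h 29 min; less 10 min break → 6 h 19 min
Sat: 6:46 AM–6:35 PM = 11 h 49 min; less 30 min break → 11 h 19 min
Total: 9 h 3 min + 6 h 19 min + 11 h 19 min = 26 h 41 min.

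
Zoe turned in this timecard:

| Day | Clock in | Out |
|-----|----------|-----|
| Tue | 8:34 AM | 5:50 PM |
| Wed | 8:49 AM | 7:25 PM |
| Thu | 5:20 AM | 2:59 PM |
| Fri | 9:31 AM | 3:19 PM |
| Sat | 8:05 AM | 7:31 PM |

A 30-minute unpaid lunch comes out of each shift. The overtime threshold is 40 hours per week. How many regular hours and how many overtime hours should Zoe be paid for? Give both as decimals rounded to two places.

Regular 40.00 hours, overtime 4.25 hours

Tue: 8:34 AM–5:50 PM = 9 h 16 min; less 30 min break → 8 h 46 min
Wed: 8:49 AM–7:25 PM = 10 h 36 min; less 30 min break → 10 h 6 min
Thu: 5:20 AM–2:59 PM = 9 h 39 min; less 30 min break → 9 h 9 min
Fri: 9:31 AM–3:19 PM = 5 h 48 min; less 30 min break → 5 h 18 min
Sat: 8:05 AM–7:31 PM = 11 h 26 min; less 30 min break → 10 h 56 min
Total worked: 44 h 15 min = 44.25 h.
Threshold 40 h → overtime 4 h 15 min, regular 40 h 0 min.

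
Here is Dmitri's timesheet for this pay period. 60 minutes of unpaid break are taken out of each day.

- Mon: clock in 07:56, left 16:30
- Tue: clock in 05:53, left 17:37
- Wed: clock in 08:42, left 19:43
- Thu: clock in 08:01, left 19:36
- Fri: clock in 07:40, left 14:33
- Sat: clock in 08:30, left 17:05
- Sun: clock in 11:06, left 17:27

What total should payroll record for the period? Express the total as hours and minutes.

57 h 43 min

Mon: 07:56–16:30 = 8 h 34 min; less 60 min break → 7 h 34 min
Tue: 05:53–17:37 = 11 h 44 min; less 60 min break → 10 h 44 min
Wed: 08:42–19:43 = 11 h 1 min; less 60 min break → 10 h 1 min
Thu: 08:01–19:36 = 11 h 35 min; less 60 min break → 10 h 35 min
Fri: 07:40–14:33 = 6 h 53 min; less 60 min break → 5 h 53 min
Sat: 08:30–17:05 = 8 h 35 min; less 60 min break → 7 h 35 min
Sun: 11:06–17:27 = 6 h 21 min; less 60 min break → 5 h 21 min
Total: 7 h 34 min + 10 h 44 min + 10 h 1 min + 10 h 35 min + 5 h 53 min + 7 h 35 min + 5 h 21 min = 57 h 43 min.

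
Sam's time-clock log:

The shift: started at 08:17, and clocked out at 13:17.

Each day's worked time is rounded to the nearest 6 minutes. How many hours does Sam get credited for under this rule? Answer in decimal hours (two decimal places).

The shift: 08:17–13:17 = 5 h 0 min → rounds to 5 h 0 min

5.00 hours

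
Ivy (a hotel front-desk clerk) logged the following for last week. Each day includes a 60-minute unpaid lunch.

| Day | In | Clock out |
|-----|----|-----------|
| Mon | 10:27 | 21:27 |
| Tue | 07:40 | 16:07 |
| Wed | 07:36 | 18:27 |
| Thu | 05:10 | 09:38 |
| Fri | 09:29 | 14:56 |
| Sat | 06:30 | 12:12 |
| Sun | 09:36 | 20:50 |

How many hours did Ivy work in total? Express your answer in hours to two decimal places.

Mon: 10:27–21:27 = 11 h 0 min; less 60 min break → 10 h 0 min
Tue: 07:40–16:07 = 8 h 27 min; less 60 min break → 7 h 27 min
Wed: 07:36–18:27 = 10 h 51 min; less 60 min break → 9 h 51 min
Thu: 05:10–09:38 = 4 h 28 min; less 60 min break → 3 h 28 min
Fri: 09:29–14:56 = 5 h 27 min; less 60 min break → 4 h 27 min
Sat: 06:30–12:12 = 5 h 42 min; less 60 min break → 4 h 42 min
Sun: 09:36–20:50 = 11 h 14 min; less 60 min break → 10 h 14 min
Total: 10 h 0 min + 7 h 27 min + 9 h 51 min + 3 h 28 min + 4 h 27 min + 4 h 42 min + 10 h 14 min = 50 h 9 min.

50.15 hours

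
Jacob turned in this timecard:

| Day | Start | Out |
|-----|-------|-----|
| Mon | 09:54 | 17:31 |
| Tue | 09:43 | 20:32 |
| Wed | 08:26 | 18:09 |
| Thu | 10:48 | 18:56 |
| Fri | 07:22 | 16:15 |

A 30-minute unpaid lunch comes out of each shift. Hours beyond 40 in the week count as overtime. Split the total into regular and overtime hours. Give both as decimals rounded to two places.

Mon: 09:54–17:31 = 7 h 37 min; less 30 min break → 7 h 7 min
Tue: 09:43–20:32 = 10 h 49 min; less 30 min break → 10 h 19 min
Wed: 08:26–18:09 = 9 h 43 min; less 30 min break → 9 h 13 min
Thu: 10:48–18:56 = 8 h 8 min; less 30 min break → 7 h 38 min
Fri: 07:22–16:15 = 8 h 53 min; less 30 min break → 8 h 23 min
Total worked: 42 h 40 min = 42.67 h.
Threshold 40 h → overtime 2 h 40 min, regular 40 h 0 min.

Regular 40.00 hours, overtime 2.67 hours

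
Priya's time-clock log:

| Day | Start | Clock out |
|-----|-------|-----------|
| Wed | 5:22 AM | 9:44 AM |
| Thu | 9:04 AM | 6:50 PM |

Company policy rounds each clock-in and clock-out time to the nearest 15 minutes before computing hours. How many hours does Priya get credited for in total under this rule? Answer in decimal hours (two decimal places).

14.25 hours

Wed: in 5:22 AM→5:15 AM, out 9:44 AM→9:45 AM; 4 h 30 min
Thu: in 9:04 AM→9:00 AM, out 6:50 PM→6:45 PM; 9 h 45 min
Total credited: 14 h 15 min.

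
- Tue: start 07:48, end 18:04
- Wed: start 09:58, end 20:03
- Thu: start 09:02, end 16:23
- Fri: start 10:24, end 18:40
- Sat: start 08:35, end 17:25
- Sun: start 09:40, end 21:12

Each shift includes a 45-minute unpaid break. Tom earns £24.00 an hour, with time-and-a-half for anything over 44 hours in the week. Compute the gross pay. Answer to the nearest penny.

£1338.00

Tue: 07:48–18:04 = 10 h 16 min; less 45 min break → 9 h 31 min
Wed: 09:58–20:03 = 10 h 5 min; less 45 min break → 9 h 20 min
Thu: 09:02–16:23 = 7 h 21 min; less 45 min break → 6 h 36 min
Fri: 10:24–18:40 = 8 h 16 min; less 45 min break → 7 h 31 min
Sat: 08:35–17:25 = 8 h 50 min; less 45 min break → 8 h 5 min
Sun: 09:40–21:12 = 11 h 32 min; less 45 min break → 10 h 47 min
Total worked: 51 h 50 min = 3110 min.
Regular 44 h 0 min = 2640 min at £24.00/h; overtime 7 h 50 min = 470 min at £36.00/h.
Pay = (2640 × £24.00 + 470 × £36.00) ÷ 60 = £1338.00.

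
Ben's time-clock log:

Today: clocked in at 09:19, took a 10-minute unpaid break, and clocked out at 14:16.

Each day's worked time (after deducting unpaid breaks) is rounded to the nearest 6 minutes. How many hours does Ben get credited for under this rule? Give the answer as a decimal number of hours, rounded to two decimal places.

Today: 09:19–14:16 = 4 h 57 min − 10 min = 4 h 47 min → rounds to 4 h 48 min

4.80 hours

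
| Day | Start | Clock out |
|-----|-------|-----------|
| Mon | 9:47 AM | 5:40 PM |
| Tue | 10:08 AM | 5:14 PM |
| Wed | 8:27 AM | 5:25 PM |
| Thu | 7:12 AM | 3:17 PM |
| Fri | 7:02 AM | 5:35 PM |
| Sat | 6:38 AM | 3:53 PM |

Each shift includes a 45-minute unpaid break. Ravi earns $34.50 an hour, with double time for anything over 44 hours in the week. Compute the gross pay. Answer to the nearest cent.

$1748.00

Mon: 9:47 AM–5:40 PM = 7 h 53 min; less 45 min break → 7 h 8 min
Tue: 10:08 AM–5:14 PM = 7 h 6 min; less 45 min break → 6 h 21 min
Wed: 8:27 AM–5:25 PM = 8 h 58 min; less 45 min break → 8 h 13 min
Thu: 7:12 AM–3:17 PM = 8 h 5 min; less 45 min break → 7 h 20 min
Fri: 7:02 AM–5:35 PM = 10 h 33 min; less 45 min break → 9 h 48 min
Sat: 6:38 AM–3:53 PM = 9 h 15 min; less 45 min break → 8 h 30 min
Total worked: 47 h 20 min = 2840 min.
Regular 44 h 0 min = 2640 min at $34.50/h; overtime 3 h 20 min = 200 min at $69.00/h.
Pay = (2640 × $34.50 + 200 × $69.00) ÷ 60 = $1748.00.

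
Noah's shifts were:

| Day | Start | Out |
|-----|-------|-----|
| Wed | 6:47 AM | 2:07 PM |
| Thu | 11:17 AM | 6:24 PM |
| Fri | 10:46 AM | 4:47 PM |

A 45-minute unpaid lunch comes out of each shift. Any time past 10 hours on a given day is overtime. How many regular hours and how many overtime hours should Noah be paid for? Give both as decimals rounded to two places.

Wed: 6:47 AM–2:07 PM = 7 h 20 min; less 45 min break → 6 h 35 min
Thu: 11:17 AM–6:24 PM = 7 h 7 min; less 45 min break → 6 h 22 min
Fri: 10:46 AM–4:47 PM = 6 h 1 min; less 45 min break → 5 h 16 min
Wed reg 6 h 35 min / OT 0 h 0 min; Thu reg 6 h 22 min / OT 0 h 0 min; Fri reg 5 h 16 min / OT 0 h 0 min.
Totals: regular 18 h 13 min, overtime 0 h 0 min.

Regular 18.22 hours, overtime 0.00 hours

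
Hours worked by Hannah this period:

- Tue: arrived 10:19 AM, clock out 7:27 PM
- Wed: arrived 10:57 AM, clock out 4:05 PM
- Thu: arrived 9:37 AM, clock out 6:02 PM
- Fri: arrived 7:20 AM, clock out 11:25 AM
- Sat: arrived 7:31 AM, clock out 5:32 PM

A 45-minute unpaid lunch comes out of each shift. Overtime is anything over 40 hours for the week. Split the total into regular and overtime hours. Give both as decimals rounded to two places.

Tue: 10:19 AM–7:27 PM = 9 h 8 min; less 45 min break → 8 h 23 min
Wed: 10:57 AM–4:05 PM = 5 h 8 min; less 45 min break → 4 h 23 min
Thu: 9:37 AM–6:02 PM = 8 h 25 min; less 45 min break → 7 h 40 min
Fri: 7:20 AM–11:25 AM = 4 h 5 min; less 45 min break → 3 h 20 min
Sat: 7:31 AM–5:32 PM = 10 h 1 min; less 45 min break → 9 h 16 min
Total worked: 33 h 2 min = 33.03 h.
Threshold 40 h → overtime 0 h 0 min, regular 33 h 2 min.

Regular 33.03 hours, overtime 0.00 hours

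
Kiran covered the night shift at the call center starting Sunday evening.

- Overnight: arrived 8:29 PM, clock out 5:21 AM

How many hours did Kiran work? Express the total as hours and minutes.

8 h 52 min

Overnight: 8:29 PM → midnight = 3 h 31 min; midnight → 5:21 AM = 5 h 21 min; span 8 h 52 min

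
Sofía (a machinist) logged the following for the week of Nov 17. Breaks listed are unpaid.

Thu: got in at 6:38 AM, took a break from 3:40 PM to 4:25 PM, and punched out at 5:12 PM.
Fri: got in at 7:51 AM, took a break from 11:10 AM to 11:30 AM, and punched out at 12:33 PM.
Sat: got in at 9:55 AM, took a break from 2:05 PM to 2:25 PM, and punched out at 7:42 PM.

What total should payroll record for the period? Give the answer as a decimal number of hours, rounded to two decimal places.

Thu: 6:38 AM–5:12 PM = 10 h 34 min; less 45 min break → 9 h 49 min
Fri: 7:51 AM–12:33 PM = 4 h 42 min; less 20 min break → 4 h 22 min
Sat: 9:55 AM–7:42 PM = 9 h 47 min; less 20 min break → 9 h 27 min
Total: 9 h 49 min + 4 h 22 min + 9 h 27 min = 23 h 38 min.

23.63 hours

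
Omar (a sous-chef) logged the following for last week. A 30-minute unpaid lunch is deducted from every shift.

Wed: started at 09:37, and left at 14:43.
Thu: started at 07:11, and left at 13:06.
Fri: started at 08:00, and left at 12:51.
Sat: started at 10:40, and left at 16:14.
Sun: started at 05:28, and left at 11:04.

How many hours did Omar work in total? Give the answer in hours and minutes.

Wed: 09:37–14:43 = 5 h 6 min; less 30 min break → 4 h 36 min
Thu: 07:11–13:06 = 5 h 55 min; less 30 min break → 5 h 25 min
Fri: 08:00–12:51 = 4 h 51 min; less 30 min break → 4 h 21 min
Sat: 10:40–16:14 = 5 h 34 min; less 30 min break → 5 h 4 min
Sun: 05:28–11:04 = 5 h 36 min; less 30 min break → 5 h 6 min
Total: 4 h 36 min + 5 h 25 min + 4 h 21 min + 5 h 4 min + 5 h 6 min = 24 h 32 min.

24 h 32 min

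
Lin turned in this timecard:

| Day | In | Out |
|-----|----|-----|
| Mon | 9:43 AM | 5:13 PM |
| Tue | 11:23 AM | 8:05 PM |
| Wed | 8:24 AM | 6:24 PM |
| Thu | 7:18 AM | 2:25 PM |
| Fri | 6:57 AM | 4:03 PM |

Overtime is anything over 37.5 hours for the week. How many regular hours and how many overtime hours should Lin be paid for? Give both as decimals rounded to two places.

Mon: 9:43 AM–5:13 PM = 7 h 30 min
Tue: 11:23 AM–8:05 PM = 8 h 42 min
Wed: 8:24 AM–6:24 PM = 10 h 0 min
Thu: 7:18 AM–2:25 PM = 7 h 7 min
Fri: 6:57 AM–4:03 PM = 9 h 6 min
Total worked: 42 h 25 min = 42.42 h.
Threshold 37.5 h → overtime 4 h 55 min, regular 37 h 30 min.

Regular 37.50 hours, overtime 4.92 hours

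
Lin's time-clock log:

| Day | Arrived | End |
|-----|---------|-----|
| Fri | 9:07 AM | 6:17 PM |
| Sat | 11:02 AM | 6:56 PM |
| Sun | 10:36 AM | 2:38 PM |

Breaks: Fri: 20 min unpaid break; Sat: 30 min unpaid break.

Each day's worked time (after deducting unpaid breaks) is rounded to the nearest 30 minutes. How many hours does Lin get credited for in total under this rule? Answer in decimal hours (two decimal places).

20.50 hours

Fri: 9:07 AM–6:17 PM = 9 h 10 min − 20 min = 8 h 50 min → rounds to 9 h 0 min
Sat: 11:02 AM–6:56 PM = 7 h 54 min − 30 min = 7 h 24 min → rounds to 7 h 30 min
Sun: 10:36 AM–2:38 PM = 4 h 2 min → rounds to 4 h 0 min
Total credited: 20 h 30 min.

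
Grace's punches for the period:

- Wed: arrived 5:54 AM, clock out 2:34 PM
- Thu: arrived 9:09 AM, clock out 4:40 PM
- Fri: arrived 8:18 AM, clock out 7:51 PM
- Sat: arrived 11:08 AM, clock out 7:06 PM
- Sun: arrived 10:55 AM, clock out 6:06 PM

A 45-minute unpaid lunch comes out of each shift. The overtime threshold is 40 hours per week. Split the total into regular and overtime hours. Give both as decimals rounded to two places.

Wed: 5:54 AM–2:34 PM = 8 h 40 min; less 45 min break → 7 h 55 min
Thu: 9:09 AM–4:40 PM = 7 h 31 min; less 45 min break → 6 h 46 min
Fri: 8:18 AM–7:51 PM = 11 h 33 min; less 45 min break → 10 h 48 min
Sat: 11:08 AM–7:06 PM = 7 h 58 min; less 45 min break → 7 h 13 min
Sun: 10:55 AM–6:06 PM = 7 h 11 min; less 45 min break → 6 h 26 min
Total worked: 39 h 8 min = 39.13 h.
Threshold 40 h → overtime 0 h 0 min, regular 39 h 8 min.

Regular 39.13 hours, overtime 0.00 hours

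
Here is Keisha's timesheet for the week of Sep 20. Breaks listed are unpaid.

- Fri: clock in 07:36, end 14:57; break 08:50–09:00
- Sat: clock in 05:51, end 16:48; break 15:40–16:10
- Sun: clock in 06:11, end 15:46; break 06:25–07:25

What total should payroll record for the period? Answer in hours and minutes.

Fri: 07:36–14:57 = 7 h 21 min; less 10 min break → 7 h 11 min
Sat: 05:51–16:48 = 10 h 57 min; less 30 min break → 10 h 27 min
Sun: 06:11–15:46 = 9 h 35 min; less 60 min break → 8 h 35 min
Total: 7 h 11 min + 10 h 27 min + 8 h 35 min = 26 h 13 min.

26 h 13 min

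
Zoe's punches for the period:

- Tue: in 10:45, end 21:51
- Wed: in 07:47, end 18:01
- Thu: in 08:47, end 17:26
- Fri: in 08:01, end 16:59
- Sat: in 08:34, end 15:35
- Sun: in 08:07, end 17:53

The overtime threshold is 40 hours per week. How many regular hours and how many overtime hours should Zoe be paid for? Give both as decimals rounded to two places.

Tue: 10:45–21:51 = 11 h 6 min
Wed: 07:47–18:01 = 10 h 14 min
Thu: 08:47–17:26 = 8 h 39 min
Fri: 08:01–16:59 = 8 h 58 min
Sat: 08:34–15:35 = 7 h 1 min
Sun: 08:07–17:53 = 9 h 46 min
Total worked: 55 h 44 min = 55.73 h.
Threshold 40 h → overtime 15 h 44 min, regular 40 h 0 min.

Regular 40.00 hours, overtime 15.73 hours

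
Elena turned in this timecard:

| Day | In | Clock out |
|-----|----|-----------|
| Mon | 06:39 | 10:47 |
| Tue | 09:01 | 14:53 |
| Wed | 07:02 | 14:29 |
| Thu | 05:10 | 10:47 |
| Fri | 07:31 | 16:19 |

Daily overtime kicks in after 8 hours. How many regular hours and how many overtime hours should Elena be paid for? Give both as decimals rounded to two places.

Regular 31.07 hours, overtime 0.80 hours

Mon: 06:39–10:47 = 4 h 8 min
Tue: 09:01–14:53 = 5 h 52 min
Wed: 07:02–14:29 = 7 h 27 min
Thu: 05:10–10:47 = 5 h 37 min
Fri: 07:31–16:19 = 8 h 48 min
Mon reg 4 h 8 min / OT 0 h 0 min; Tue reg 5 h 52 min / OT 0 h 0 min; Wed reg 7 h 27 min / OT 0 h 0 min; Thu reg 5 h 37 min / OT 0 h 0 min; Fri reg 8 h 0 min / OT 0 h 48 min.
Totals: regular 31 h 4 min, overtime 0 h 48 min.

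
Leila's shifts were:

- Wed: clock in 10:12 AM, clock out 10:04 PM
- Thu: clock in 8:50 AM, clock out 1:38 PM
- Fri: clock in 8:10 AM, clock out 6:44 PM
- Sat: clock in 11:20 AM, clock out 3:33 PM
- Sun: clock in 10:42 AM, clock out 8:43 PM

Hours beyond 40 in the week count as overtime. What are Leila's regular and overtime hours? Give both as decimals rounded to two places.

Wed: 10:12 AM–10:04 PM = 11 h 52 min
Thu: 8:50 AM–1:38 PM = 4 h 48 min
Fri: 8:10 AM–6:44 PM = 10 h 34 min
Sat: 11:20 AM–3:33 PM = 4 h 13 min
Sun: 10:42 AM–8:43 PM = 10 h 1 min
Total worked: 41 h 28 min = 41.47 h.
Threshold 40 h → overtime 1 h 28 min, regular 40 h 0 min.

Regular 40.00 hours, overtime 1.47 hours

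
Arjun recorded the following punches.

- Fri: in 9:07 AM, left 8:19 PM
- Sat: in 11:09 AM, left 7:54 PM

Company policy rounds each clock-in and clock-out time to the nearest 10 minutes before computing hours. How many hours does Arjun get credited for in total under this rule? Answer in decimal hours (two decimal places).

Fri: in 9:07 AM→9:10 AM, out 8:19 PM→8:20 PM; 11 h 10 min
Sat: in 11:09 AM→11:10 AM, out 7:54 PM→7:50 PM; 8 h 40 min
Total credited: 19 h 50 min.

19.83 hours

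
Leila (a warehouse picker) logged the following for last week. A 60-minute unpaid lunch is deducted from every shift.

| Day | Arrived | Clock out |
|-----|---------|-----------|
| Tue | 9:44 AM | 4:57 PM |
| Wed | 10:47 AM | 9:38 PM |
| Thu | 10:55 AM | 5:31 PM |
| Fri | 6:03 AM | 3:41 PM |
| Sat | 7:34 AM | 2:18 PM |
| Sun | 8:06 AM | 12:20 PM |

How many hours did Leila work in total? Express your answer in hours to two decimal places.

39.27 hours

Tue: 9:44 AM–4:57 PM = 7 h 13 min; less 60 min break → 6 h 13 min
Wed: 10:47 AM–9:38 PM = 10 h 51 min; less 60 min break → 9 h 51 min
Thu: 10:55 AM–5:31 PM = 6 h 36 min; less 60 min break → 5 h 36 min
Fri: 6:03 AM–3:41 PM = 9 h 38 min; less 60 min break → 8 h 38 min
Sat: 7:34 AM–2:18 PM = 6 h 44 min; less 60 min break → 5 h 44 min
Sun: 8:06 AM–12:20 PM = 4 h 14 min; less 60 min break → 3 h 14 min
Total: 6 h 13 min + 9 h 51 min + 5 h 36 min + 8 h 38 min + 5 h 44 min + 3 h 14 min = 39 h 16 min.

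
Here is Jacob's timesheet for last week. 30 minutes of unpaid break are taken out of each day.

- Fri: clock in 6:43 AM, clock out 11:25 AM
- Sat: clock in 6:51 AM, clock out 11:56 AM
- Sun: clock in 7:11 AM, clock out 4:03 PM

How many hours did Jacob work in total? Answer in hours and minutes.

17 h 9 min

Fri: 6:43 AM–11:25 AM = 4 h 42 min; less 30 min break → 4 h 12 min
Sat: 6:51 AM–11:56 AM = 5 h 5 min; less 30 min break → 4 h 35 min
Sun: 7:11 AM–4:03 PM = 8 h 52 min; less 30 min break → 8 h 22 min
Total: 4 h 12 min + 4 h 35 min + 8 h 22 min = 17 h 9 min.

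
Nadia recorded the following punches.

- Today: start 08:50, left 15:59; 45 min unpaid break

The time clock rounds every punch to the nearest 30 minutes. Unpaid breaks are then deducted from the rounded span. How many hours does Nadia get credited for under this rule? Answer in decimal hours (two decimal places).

6.25 hours

Today: in 08:50→09:00, out 15:59→16:00; 7 h 0 min − 45 min = 6 h 15 min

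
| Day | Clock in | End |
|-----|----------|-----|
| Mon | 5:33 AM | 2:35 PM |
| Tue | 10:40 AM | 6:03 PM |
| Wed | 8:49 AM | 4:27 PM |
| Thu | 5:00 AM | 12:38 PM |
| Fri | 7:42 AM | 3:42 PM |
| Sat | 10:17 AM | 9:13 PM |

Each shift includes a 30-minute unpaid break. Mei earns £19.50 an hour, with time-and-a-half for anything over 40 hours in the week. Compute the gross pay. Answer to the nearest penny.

Mon: 5:33 AM–2:35 PM = 9 h 2 min; less 30 min break → 8 h 32 min
Tue: 10:40 AM–6:03 PM = 7 h 23 min; less 30 min break → 6 h 53 min
Wed: 8:49 AM–4:27 PM = 7 h 38 min; less 30 min break → 7 h 8 min
Thu: 5:00 AM–12:38 PM = 7 h 38 min; less 30 min break → 7 h 8 min
Fri: 7:42 AM–3:42 PM = 8 h 0 min; less 30 min break → 7 h 30 min
Sat: 10:17 AM–9:13 PM = 10 h 56 min; less 30 min break → 10 h 26 min
Total worked: 47 h 37 min = 2857 min.
Regular 40 h 0 min = 2400 min at £19.50/h; overtime 7 h 37 min = 457 min at £29.25/h.
Pay = (2400 × £19.50 + 457 × £29.25) ÷ 60 = £1002.79.

£1002.79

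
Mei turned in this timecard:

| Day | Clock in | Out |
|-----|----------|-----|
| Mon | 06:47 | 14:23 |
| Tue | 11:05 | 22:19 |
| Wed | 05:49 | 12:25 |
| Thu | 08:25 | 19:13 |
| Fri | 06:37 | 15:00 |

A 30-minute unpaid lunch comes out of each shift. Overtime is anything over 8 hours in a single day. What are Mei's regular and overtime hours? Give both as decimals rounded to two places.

Mon: 06:47–14:23 = 7 h 36 min; less 30 min break → 7 h 6 min
Tue: 11:05–22:19 = 11 h 14 min; less 30 min break → 10 h 44 min
Wed: 05:49–12:25 = 6 h 36 min; less 30 min break → 6 h 6 min
Thu: 08:25–19:13 = 10 h 48 min; less 30 min break → 10 h 18 min
Fri: 06:37–15:00 = 8 h 23 min; less 30 min break → 7 h 53 min
Mon reg 7 h 6 min / OT 0 h 0 min; Tue reg 8 h 0 min / OT 2 h 44 min; Wed reg 6 h 6 min / OT 0 h 0 min; Thu reg 8 h 0 min / OT 2 h 18 min; Fri reg 7 h 53 min / OT 0 h 0 min.
Totals: regular 37 h 5 min, overtime 5 h 2 min.

Regular 37.08 hours, overtime 5.03 hours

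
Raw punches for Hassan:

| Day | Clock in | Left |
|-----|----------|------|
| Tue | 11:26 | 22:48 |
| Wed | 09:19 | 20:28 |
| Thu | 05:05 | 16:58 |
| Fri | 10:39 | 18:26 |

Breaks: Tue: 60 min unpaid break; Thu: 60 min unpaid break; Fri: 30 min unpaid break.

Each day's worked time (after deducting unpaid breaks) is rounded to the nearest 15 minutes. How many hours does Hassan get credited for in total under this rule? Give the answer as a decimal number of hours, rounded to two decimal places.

39.75 hours

Tue: 11:26–22:48 = 11 h 22 min − 60 min = 10 h 22 min → rounds to 10 h 15 min
Wed: 09:19–20:28 = 11 h 9 min → rounds to 11 h 15 min
Thu: 05:05–16:58 = 11 h 53 min − 60 min = 10 h 53 min → rounds to 11 h 0 min
Fri: 10:39–18:26 = 7 h 47 min − 30 min = 7 h 17 min → rounds to 7 h 15 min
Total credited: 39 h 45 min.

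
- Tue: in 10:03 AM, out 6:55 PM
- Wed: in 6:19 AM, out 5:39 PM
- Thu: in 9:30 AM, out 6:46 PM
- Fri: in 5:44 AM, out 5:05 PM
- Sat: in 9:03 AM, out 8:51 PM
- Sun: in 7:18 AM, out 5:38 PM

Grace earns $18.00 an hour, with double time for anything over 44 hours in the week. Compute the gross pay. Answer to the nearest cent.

Tue: 10:03 AM–6:55 PM = 8 h 52 min
Wed: 6:19 AM–5:39 PM = 11 h 20 min
Thu: 9:30 AM–6:46 PM = 9 h 16 min
Fri: 5:44 AM–5:05 PM = 11 h 21 min
Sat: 9:03 AM–8:51 PM = 11 h 48 min
Sun: 7:18 AM–5:38 PM = 10 h 20 min
Total worked: 62 h 57 min = 3777 min.
Regular 44 h 0 min = 2640 min at $18.00/h; overtime 18 h 57 min = 1137 min at $36.00/h.
Pay = (2640 × $18.00 + 1137 × $36.00) ÷ 60 = $1474.20.

$1474.20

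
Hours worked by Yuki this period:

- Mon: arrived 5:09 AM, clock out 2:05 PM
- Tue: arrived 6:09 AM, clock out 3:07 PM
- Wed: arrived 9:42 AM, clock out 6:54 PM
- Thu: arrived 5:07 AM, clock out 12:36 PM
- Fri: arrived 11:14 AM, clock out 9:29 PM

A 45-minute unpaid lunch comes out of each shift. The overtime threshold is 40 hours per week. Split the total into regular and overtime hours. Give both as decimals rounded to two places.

Mon: 5:09 AM–2:05 PM = 8 h 56 min; less 45 min break → 8 h 11 min
Tue: 6:09 AM–3:07 PM = 8 h 58 min; less 45 min break → 8 h 13 min
Wed: 9:42 AM–6:54 PM = 9 h 12 min; less 45 min break → 8 h 27 min
Thu: 5:07 AM–12:36 PM = 7 h 29 min; less 45 min break → 6 h 44 min
Fri: 11:14 AM–9:29 PM = 10 h 15 min; less 45 min break → 9 h 30 min
Total worked: 41 h 5 min = 41.08 h.
Threshold 40 h → overtime 1 h 5 min, regular 40 h 0 min.

Regular 40.00 hours, overtime 1.08 hours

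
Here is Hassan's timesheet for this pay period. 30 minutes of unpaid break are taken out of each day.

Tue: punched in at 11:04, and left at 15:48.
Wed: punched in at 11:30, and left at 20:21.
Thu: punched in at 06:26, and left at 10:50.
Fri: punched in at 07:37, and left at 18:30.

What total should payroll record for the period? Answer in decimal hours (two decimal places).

Tue: 11:04–15:48 = 4 h 44 min; less 30 min break → 4 h 14 min
Wed: 11:30–20:21 = 8 h 51 min; less 30 min break → 8 h 21 min
Thu: 06:26–10:50 = 4 h 24 min; less 30 min break → 3 h 54 min
Fri: 07:37–18:30 = 10 h 53 min; less 30 min break → 10 h 23 min
Total: 4 h 14 min + 8 h 21 min + 3 h 54 min + 10 h 23 min = 26 h 52 min.

26.87 hours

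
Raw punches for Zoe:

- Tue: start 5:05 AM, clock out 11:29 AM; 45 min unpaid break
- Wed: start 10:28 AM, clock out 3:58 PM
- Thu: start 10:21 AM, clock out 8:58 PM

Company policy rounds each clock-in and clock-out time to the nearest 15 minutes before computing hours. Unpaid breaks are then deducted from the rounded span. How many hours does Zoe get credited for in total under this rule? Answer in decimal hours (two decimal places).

22.00 hours

Tue: in 5:05 AM→5:00 AM, out 11:29 AM→11:30 AM; 6 h 30 min − 45 min = 5 h 45 min
Wed: in 10:28 AM→10:30 AM, out 3:58 PM→4:00 PM; 5 h 30 min
Thu: in 10:21 AM→10:15 AM, out 8:58 PM→9:00 PM; 10 h 45 min
Total credited: 22 h 0 min.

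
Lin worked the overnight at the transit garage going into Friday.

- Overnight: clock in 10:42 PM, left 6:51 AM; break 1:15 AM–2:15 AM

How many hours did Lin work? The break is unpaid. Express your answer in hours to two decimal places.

Overnight: 10:42 PM → midnight = 1 h 18 min; midnight → 6:51 AM = 6 h 51 min; span 8 h 9 min; less 60 min break → 7 h 9 min

7.15 hours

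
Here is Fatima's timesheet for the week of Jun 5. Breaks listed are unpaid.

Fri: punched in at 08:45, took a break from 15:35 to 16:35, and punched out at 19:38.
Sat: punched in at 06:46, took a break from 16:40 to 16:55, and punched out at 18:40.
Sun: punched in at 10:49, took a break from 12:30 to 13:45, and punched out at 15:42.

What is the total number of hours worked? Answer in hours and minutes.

25 h 10 min

Fri: 08:45–19:38 = 10 h 53 min; less 60 min break → 9 h 53 min
Sat: 06:46–18:40 = 11 h 54 min; less 15 min break → 11 h 39 min
Sun: 10:49–15:42 = 4 h 53 min; less 75 min break → 3 h 38 min
Total: 9 h 53 min + 11 h 39 min + 3 h 38 min = 25 h 10 min.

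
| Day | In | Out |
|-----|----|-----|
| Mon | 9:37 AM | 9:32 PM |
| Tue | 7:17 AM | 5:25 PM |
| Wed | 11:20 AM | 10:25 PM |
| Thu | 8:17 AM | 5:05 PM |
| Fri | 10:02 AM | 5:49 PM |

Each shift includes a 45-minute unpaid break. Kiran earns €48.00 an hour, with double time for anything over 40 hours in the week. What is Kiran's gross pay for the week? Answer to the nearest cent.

€2492.80

Mon: 9:37 AM–9:32 PM = 11 h 55 min; less 45 min break → 11 h 10 min
Tue: 7:17 AM–5:25 PM = 10 h 8 min; less 45 min break → 9 h 23 min
Wed: 11:20 AM–10:25 PM = 11 h 5 min; less 45 min break → 10 h 20 min
Thu: 8:17 AM–5:05 PM = 8 h 48 min; less 45 min break → 8 h 3 min
Fri: 10:02 AM–5:49 PM = 7 h 47 min; less 45 min break → 7 h 2 min
Total worked: 45 h 58 min = 2758 min.
Regular 40 h 0 min = 2400 min at €48.00/h; overtime 5 h 58 min = 358 min at €96.00/h.
Pay = (2400 × €48.00 + 358 × €96.00) ÷ 60 = €2492.80.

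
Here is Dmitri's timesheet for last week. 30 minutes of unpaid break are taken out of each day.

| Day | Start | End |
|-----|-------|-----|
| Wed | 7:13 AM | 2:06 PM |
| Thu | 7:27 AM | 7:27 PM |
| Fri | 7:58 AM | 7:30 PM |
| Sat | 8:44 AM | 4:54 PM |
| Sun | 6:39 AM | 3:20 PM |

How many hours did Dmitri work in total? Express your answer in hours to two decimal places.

44.77 hours

Wed: 7:13 AM–2:06 PM = 6 h 53 min; less 30 min break → 6 h 23 min
Thu: 7:27 AM–7:27 PM = 12 h 0 min; less 30 min break → 11 h 30 min
Fri: 7:58 AM–7:30 PM = 11 h 32 min; less 30 min break → 11 h 2 min
Sat: 8:44 AM–4:54 PM = 8 h 10 min; less 30 min break → 7 h 40 min
Sun: 6:39 AM–3:20 PM = 8 h 41 min; less 30 min break → 8 h 11 min
Total: 6 h 23 min + 11 h 30 min + 11 h 2 min + 7 h 40 min + 8 h 11 min = 44 h 46 min.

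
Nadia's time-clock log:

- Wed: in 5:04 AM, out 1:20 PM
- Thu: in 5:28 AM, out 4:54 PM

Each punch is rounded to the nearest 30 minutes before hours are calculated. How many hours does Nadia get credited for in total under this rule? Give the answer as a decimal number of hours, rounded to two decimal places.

20.00 hours

Wed: in 5:04 AM→5:00 AM, out 1:20 PM→1:30 PM; 8 h 30 min
Thu: in 5:28 AM→5:30 AM, out 4:54 PM→5:00 PM; 11 h 30 min
Total credited: 20 h 0 min.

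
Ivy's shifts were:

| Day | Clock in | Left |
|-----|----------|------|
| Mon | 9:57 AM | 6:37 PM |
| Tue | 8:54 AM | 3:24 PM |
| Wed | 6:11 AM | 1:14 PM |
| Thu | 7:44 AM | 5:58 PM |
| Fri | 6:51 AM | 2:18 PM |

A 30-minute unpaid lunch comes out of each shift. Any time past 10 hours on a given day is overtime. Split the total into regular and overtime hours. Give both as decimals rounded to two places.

Mon: 9:57 AM–6:37 PM = 8 h 40 min; less 30 min break → 8 h 10 min
Tue: 8:54 AM–3:24 PM = 6 h 30 min; less 30 min break → 6 h 0 min
Wed: 6:11 AM–1:14 PM = 7 h 3 min; less 30 min break → 6 h 33 min
Thu: 7:44 AM–5:58 PM = 10 h 14 min; less 30 min break → 9 h 44 min
Fri: 6:51 AM–2:18 PM = 7 h 27 min; less 30 min break → 6 h 57 min
Mon reg 8 h 10 min / OT 0 h 0 min; Tue reg 6 h 0 min / OT 0 h 0 min; Wed reg 6 h 33 min / OT 0 h 0 min; Thu reg 9 h 44 min / OT 0 h 0 min; Fri reg 6 h 57 min / OT 0 h 0 min.
Totals: regular 37 h 24 min, overtime 0 h 0 min.

Regular 37.40 hours, overtime 0.00 hours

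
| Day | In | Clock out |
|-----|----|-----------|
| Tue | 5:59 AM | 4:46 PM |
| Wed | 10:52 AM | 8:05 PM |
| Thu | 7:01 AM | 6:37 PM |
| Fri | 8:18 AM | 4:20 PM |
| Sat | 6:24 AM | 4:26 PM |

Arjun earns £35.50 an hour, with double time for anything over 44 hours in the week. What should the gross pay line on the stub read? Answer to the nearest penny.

£1964.33

Tue: 5:59 AM–4:46 PM = 10 h 47 min
Wed: 10:52 AM–8:05 PM = 9 h 13 min
Thu: 7:01 AM–6:37 PM = 11 h 36 min
Fri: 8:18 AM–4:20 PM = 8 h 2 min
Sat: 6:24 AM–4:26 PM = 10 h 2 min
Total worked: 49 h 40 min = 2980 min.
Regular 44 h 0 min = 2640 min at £35.50/h; overtime 5 h 40 min = 340 min at £71.00/h.
Pay = (2640 × £35.50 + 340 × £71.00) ÷ 60 = £1964.33.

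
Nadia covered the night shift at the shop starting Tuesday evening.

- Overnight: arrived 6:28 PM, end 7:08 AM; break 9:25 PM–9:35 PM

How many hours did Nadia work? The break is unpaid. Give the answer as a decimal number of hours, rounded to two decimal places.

12.50 hours

Overnight: 6:28 PM → midnight = 5 h 32 min; midnight → 7:08 AM = 7 h 8 min; span 12 h 40 min; less 10 min break → 12 h 30 min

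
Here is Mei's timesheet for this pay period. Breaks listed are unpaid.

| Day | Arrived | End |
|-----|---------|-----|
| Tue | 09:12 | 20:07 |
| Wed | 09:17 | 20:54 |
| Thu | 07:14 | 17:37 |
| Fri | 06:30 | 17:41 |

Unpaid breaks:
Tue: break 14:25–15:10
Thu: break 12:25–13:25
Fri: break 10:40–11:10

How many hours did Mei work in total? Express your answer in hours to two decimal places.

41.85 hours

Tue: 09:12–20:07 = 10 h 55 min; less 45 min break → 10 h 10 min
Wed: 09:17–20:54 = 11 h 37 min
Thu: 07:14–17:37 = 10 h 23 min; less 60 min break → 9 h 23 min
Fri: 06:30–17:41 = 11 h 11 min; less 30 min break → 10 h 41 min
Total: 10 h 10 min + 11 h 37 min + 9 h 23 min + 10 h 41 min = 41 h 51 min.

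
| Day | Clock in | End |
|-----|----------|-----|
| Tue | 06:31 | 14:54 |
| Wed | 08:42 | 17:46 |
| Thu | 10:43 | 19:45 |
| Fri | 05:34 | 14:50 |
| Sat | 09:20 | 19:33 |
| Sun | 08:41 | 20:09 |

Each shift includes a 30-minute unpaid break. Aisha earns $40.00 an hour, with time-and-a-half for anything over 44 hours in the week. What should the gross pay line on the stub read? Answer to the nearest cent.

$2386.00

Tue: 06:31–14:54 = 8 h 23 min; less 30 min break → 7 h 53 min
Wed: 08:42–17:46 = 9 h 4 min; less 30 min break → 8 h 34 min
Thu: 10:43–19:45 = 9 h 2 min; less 30 min break → 8 h 32 min
Fri: 05:34–14:50 = 9 h 16 min; less 30 min break → 8 h 46 min
Sat: 09:20–19:33 = 10 h 13 min; less 30 min break → 9 h 43 min
Sun: 08:41–20:09 = 11 h 28 min; less 30 min break → 10 h 58 min
Total worked: 54 h 26 min = 3266 min.
Regular 44 h 0 min = 2640 min at $40.00/h; overtime 10 h 26 min = 626 min at $60.00/h.
Pay = (2640 × $40.00 + 626 × $60.00) ÷ 60 = $2386.00.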